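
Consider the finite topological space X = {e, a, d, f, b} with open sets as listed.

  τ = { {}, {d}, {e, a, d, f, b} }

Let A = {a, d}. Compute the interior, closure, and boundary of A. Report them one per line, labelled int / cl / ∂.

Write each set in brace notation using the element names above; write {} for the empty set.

interior: largest open inside A is {d} (from {}, {d})
cl via duality: int({e, f, b}) = {}, so X∖{} = {e, a, d, f, b}
cl∖int = {e, a, f, b}

int(A) = {d}
cl(A)  = {e, a, d, f, b}
∂A     = {e, a, f, b}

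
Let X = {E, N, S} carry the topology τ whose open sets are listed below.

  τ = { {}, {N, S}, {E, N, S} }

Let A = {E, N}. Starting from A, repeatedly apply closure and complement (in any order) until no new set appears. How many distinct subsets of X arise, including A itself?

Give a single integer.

complement {S}; its interior {}; cl(A) = X∖{} = {E, N, S}
With k = closure, c = complement:
  1. A     = {E, N}
  2. kA    = {E, N, S}
  3. cA    = {S}
  4. ckA   = {}
k, c of each give nothing new

4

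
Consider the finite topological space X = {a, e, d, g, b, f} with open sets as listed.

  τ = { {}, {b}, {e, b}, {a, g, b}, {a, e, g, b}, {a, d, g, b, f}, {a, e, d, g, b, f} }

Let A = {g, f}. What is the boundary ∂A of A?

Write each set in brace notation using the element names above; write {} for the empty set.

U open, U⊆A: {}. int(A) = ⋃ = {}
X∖A={a, e, d, b}, int(X∖A)={e, b}, hence cl(A)={a, d, g, f}
∂A: remove int from cl → {a, d, g, f}

{a, d, g, f}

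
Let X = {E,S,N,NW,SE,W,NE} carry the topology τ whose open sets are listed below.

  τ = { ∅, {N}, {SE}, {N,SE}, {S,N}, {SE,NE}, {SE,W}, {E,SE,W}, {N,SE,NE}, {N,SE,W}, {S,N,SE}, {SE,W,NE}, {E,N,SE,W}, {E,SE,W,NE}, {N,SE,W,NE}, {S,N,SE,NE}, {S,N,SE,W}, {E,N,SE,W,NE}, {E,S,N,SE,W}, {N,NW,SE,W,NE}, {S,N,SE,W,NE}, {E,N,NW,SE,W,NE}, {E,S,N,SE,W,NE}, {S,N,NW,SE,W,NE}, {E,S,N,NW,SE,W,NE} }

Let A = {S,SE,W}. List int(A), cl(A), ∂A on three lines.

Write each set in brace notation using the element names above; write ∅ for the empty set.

int(A) = {SE,W}
cl(A)  = {E,S,NW,SE,W,NE}
∂A     = {E,S,NW,NE}

opens ⊆ A: ∅, {SE}, {SE,W}; union → int = {SE,W}
complement {E,N,NW,NE}; its interior {N}; cl(A) = X∖{N} = {E,S,NW,SE,W,NE}
boundary = {E,S,NW,SE,W,NE} ∖ {SE,W} = {E,S,NW,NE}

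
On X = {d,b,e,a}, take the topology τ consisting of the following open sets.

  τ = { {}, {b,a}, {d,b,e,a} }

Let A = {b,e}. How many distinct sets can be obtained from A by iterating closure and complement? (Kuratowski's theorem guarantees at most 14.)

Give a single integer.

X∖A={d,a}, int(X∖A)={}, hence cl(A)={d,b,e,a}
Orbit (k=closure, c=complement):
  1. A     = {b,e}
  2. kA    = {d,b,e,a}
  3. cA    = {d,a}
  4. ckA   = {}
(closed under both — stop)

4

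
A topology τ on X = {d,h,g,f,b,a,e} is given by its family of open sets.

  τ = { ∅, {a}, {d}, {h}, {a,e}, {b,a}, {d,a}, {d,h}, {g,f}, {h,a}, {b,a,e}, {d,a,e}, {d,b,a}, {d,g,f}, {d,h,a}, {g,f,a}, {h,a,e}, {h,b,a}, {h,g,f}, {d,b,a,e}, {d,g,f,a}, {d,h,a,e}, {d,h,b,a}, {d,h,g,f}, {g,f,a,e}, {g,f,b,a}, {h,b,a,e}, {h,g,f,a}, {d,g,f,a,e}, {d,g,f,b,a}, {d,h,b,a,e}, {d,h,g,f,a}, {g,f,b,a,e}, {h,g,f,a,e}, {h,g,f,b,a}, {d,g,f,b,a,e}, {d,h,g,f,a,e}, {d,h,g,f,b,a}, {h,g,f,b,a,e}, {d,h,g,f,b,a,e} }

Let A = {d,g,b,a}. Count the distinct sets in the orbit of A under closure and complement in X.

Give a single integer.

8

complement {h,f,e}; its interior {h}; cl(A) = X∖{h} = {d,g,f,b,a,e}
With k = closure, c = complement:
  1. A     = {d,g,b,a}
  2. kA    = {d,g,f,b,a,e}
  3. cA    = {h,f,e}
  4. ckA   = {h}
  5. kcA   = {h,g,f,e}
  6. ckcA  = {d,b,a}
  7. kckcA = {d,b,a,e}
  8. ckckcA = {h,g,f}
k, c of each give nothing new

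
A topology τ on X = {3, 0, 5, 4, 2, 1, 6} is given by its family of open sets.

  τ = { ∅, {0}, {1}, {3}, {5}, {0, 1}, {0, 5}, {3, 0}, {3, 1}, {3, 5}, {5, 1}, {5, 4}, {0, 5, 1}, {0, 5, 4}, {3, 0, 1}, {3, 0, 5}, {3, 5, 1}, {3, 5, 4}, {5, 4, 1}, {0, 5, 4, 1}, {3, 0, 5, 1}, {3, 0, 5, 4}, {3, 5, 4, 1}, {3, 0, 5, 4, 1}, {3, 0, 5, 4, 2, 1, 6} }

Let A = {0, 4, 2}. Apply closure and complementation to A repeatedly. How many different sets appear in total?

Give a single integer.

cl via duality: int({3, 5, 1, 6}) = {3, 5, 1}, so X∖{3, 5, 1} = {0, 4, 2, 6}
Write k for closure, c for complement:
  1. A     = {0, 4, 2}
  2. kA    = {0, 4, 2, 6}
  3. cA    = {3, 5, 1, 6}
  4. ckA   = {3, 5, 1}
  5. kcA   = {3, 5, 4, 2, 1, 6}
  6. ckcA  = {0}
  7. kckcA = {0, 2, 6}
  8. ckckcA = {3, 5, 4, 1}
applying k or c yields no new set

8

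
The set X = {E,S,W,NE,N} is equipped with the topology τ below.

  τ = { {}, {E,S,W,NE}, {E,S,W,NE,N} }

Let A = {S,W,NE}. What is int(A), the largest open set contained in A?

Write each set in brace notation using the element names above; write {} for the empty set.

opens ⊆ A: {}; union → int = {}

{}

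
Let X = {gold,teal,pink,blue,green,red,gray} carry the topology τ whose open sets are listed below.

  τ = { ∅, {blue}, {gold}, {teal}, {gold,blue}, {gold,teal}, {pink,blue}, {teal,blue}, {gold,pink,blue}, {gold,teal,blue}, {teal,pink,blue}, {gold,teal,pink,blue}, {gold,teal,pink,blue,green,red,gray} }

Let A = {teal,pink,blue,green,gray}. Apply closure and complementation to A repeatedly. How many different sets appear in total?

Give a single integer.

6

cl via duality: int({gold,red}) = {gold}, so X∖{gold} = {teal,pink,blue,green,red,gray}
Write k for closure, c for complement:
  1. A     = {teal,pink,blue,green,gray}
  2. kA    = {teal,pink,blue,green,red,gray}
  3. cA    = {gold,red}
  4. ckA   = {gold}
  5. kcA   = {gold,green,red,gray}
  6. ckcA  = {teal,pink,blue}
applying k or c yields no new set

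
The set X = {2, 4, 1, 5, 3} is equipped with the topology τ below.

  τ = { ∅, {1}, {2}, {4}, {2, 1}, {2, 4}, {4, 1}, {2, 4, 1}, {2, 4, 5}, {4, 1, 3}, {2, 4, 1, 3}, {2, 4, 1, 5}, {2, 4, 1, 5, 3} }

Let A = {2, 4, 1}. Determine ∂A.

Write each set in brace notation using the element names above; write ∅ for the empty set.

U open, U⊆A: ∅, {4}, {2}, {1}, {2, 1}, {2, 4}, {4, 1}, {2, 4, 1}. int(A) = ⋃ = {2, 4, 1}
X∖A={5, 3}, int(X∖A)=∅, hence cl(A)={2, 4, 1, 5, 3}
∂A: remove int from cl → {5, 3}

{5, 3}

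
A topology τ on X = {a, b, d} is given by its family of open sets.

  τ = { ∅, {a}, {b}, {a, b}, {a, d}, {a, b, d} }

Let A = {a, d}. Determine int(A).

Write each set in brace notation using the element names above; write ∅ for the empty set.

{a, d}

interior: largest open inside A is {a, d} (from ∅, {a}, {a, d})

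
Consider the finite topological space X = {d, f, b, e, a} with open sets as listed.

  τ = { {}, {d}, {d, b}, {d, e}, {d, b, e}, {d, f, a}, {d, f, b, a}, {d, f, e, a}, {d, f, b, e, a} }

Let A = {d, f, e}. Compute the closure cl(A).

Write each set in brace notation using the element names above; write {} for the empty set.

X∖A={b, a}, int(X∖A)={}, hence cl(A)={d, f, b, e, a}

{d, f, b, e, a}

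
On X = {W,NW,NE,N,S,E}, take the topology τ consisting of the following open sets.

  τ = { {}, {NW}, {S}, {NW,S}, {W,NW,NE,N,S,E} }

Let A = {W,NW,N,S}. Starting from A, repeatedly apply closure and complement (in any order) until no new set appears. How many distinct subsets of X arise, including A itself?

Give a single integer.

complement {NE,E}; its interior {}; cl(A) = X∖{} = {W,NW,NE,N,S,E}
With k = closure, c = complement:
  1. A     = {W,NW,N,S}
  2. kA    = {W,NW,NE,N,S,E}
  3. cA    = {NE,E}
  4. ckA   = {}
  5. kcA   = {W,NE,N,E}
  6. ckcA  = {NW,S}
k, c of each give nothing new

6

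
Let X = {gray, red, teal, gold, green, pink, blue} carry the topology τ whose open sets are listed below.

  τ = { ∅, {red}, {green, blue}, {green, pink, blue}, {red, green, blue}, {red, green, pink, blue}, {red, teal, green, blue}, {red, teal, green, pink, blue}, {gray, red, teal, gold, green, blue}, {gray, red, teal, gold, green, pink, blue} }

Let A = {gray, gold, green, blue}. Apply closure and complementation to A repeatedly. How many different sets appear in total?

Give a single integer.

cl via duality: int({red, teal, pink}) = {red}, so X∖{red} = {gray, teal, gold, green, pink, blue}
Write k for closure, c for complement:
  1. A     = {gray, gold, green, blue}
  2. kA    = {gray, teal, gold, green, pink, blue}
  3. cA    = {red, teal, pink}
  4. ckA   = {red}
  5. kcA   = {gray, red, teal, gold, pink}
  6. kckA  = {gray, red, teal, gold}
  7. ckcA  = {green, blue}
  8. ckckA = {green, pink, blue}
applying k or c yields no new set

8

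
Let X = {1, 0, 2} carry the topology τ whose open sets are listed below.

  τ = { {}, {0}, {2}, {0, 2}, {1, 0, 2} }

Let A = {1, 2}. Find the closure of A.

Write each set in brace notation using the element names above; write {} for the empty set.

cl via duality: int({0}) = {0}, so X∖{0} = {1, 2}

{1, 2}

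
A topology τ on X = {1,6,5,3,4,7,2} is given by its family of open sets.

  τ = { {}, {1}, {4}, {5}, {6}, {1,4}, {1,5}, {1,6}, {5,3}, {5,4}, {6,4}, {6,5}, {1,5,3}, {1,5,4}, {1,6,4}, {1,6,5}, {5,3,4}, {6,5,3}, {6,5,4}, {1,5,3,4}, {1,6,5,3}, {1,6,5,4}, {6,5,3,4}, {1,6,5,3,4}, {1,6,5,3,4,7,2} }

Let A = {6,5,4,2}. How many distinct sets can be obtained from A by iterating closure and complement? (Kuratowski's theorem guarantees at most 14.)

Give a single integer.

8

complement {1,3,7}; its interior {1}; cl(A) = X∖{1} = {6,5,3,4,7,2}
With k = closure, c = complement:
  1. A     = {6,5,4,2}
  2. kA    = {6,5,3,4,7,2}
  3. cA    = {1,3,7}
  4. ckA   = {1}
  5. kcA   = {1,3,7,2}
  6. kckA  = {1,7,2}
  7. ckcA  = {6,5,4}
  8. ckckA = {6,5,3,4}
k, c of each give nothing new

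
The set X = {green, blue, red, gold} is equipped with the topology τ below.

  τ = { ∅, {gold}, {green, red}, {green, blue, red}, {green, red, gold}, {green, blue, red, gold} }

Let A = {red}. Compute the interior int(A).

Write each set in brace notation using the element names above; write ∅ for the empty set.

∅

interior: largest open inside A is ∅ (from ∅)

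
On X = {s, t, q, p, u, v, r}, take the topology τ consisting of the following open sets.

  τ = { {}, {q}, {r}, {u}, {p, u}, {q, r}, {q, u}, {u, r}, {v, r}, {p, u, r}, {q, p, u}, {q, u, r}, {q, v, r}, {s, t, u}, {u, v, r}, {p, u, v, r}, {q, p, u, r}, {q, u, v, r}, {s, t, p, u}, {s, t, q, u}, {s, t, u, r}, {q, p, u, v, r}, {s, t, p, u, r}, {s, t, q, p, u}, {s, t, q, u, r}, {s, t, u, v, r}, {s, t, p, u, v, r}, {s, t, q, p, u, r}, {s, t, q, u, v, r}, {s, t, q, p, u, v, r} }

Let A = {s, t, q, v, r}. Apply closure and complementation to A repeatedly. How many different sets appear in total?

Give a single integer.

X∖A={p, u}, int(X∖A)={p, u}, hence cl(A)={s, t, q, v, r}
Orbit (k=closure, c=complement):
  1. A     = {s, t, q, v, r}
  2. cA    = {p, u}
  3. kcA   = {s, t, p, u}
  4. ckcA  = {q, v, r}
(closed under both — stop)

4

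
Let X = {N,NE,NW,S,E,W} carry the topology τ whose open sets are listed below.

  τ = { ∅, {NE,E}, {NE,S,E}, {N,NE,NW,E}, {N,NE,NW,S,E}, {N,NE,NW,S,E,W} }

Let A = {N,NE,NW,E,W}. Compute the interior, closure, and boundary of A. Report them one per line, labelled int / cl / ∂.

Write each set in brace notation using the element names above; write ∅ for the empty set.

opens ⊆ A: ∅, {NE,E}, {N,NE,NW,E}; union → int = {N,NE,NW,E}
complement {S}; its interior ∅; cl(A) = X∖∅ = {N,NE,NW,S,E,W}
boundary = {N,NE,NW,S,E,W} ∖ {N,NE,NW,E} = {S,W}

int(A) = {N,NE,NW,E}
cl(A)  = {N,NE,NW,S,E,W}
∂A     = {S,W}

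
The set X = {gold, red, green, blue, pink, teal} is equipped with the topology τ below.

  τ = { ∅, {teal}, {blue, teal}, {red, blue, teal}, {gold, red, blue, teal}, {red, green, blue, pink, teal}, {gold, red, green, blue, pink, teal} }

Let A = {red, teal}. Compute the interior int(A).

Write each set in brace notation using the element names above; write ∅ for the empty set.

{teal}

U open, U⊆A: ∅, {teal}. int(A) = ⋃ = {teal}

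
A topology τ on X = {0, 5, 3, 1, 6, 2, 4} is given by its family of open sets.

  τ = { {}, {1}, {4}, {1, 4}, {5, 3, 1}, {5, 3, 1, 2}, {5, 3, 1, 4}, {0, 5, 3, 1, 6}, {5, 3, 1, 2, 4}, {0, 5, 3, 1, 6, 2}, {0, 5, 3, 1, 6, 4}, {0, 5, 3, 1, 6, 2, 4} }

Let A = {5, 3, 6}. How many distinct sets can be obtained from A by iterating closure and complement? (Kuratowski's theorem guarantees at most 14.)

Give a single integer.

6

closure: X∖int(X∖A) = X∖{1, 4} = {0, 5, 3, 6, 2}
Let k=closure and c=complement:
  1. A     = {5, 3, 6}
  2. kA    = {0, 5, 3, 6, 2}
  3. cA    = {0, 1, 2, 4}
  4. ckA   = {1, 4}
  5. kcA   = {0, 5, 3, 1, 6, 2, 4}
  6. ckcA  = {}
— saturated at 6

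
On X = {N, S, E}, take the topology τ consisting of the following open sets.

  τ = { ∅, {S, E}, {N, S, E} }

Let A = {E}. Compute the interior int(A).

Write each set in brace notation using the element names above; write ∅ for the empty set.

∅

open subsets of A: ∅; so int(A) = ∅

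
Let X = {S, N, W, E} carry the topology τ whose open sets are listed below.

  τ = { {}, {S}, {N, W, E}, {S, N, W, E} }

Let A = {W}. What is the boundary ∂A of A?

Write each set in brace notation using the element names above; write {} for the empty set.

{N, W, E}

opens ⊆ A: {}; union → int = {}
complement {S, N, E}; its interior {S}; cl(A) = X∖{S} = {N, W, E}
boundary = {N, W, E} ∖ {} = {N, W, E}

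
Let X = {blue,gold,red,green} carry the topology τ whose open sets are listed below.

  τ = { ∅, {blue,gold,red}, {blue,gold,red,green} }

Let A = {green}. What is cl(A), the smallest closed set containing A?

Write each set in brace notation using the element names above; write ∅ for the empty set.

{green}

complement {blue,gold,red}; its interior {blue,gold,red}; cl(A) = X∖{blue,gold,red} = {green}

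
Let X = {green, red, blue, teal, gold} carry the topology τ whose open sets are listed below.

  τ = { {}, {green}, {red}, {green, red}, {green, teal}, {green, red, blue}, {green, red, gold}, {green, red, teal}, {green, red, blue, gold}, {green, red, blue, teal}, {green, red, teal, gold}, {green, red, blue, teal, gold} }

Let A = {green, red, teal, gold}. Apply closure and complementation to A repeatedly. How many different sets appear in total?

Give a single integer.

4

X∖A={blue}, int(X∖A)={}, hence cl(A)={green, red, blue, teal, gold}
Orbit (k=closure, c=complement):
  1. A     = {green, red, teal, gold}
  2. kA    = {green, red, blue, teal, gold}
  3. cA    = {blue}
  4. ckA   = {}
(closed under both — stop)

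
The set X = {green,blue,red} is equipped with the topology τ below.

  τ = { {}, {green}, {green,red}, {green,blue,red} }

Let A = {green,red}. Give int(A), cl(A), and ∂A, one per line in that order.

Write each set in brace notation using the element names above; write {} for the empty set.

int(A) = {green,red}
cl(A)  = {green,blue,red}
∂A     = {blue}

interior: largest open inside A is {green,red} (from {}, {green}, {green,red})
cl via duality: int({blue}) = {}, so X∖{} = {green,blue,red}
cl∖int = {blue}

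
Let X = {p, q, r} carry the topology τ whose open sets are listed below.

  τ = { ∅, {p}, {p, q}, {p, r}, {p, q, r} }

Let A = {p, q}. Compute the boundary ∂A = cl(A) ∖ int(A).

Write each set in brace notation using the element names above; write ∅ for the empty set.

{r}

interior: largest open inside A is {p, q} (from ∅, {p}, {p, q})
cl via duality: int({r}) = ∅, so X∖∅ = {p, q, r}
cl∖int = {r}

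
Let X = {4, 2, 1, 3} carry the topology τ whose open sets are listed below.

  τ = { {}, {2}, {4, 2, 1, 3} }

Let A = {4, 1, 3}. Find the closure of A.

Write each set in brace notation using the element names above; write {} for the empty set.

complement {2}; its interior {2}; cl(A) = X∖{2} = {4, 1, 3}

{4, 1, 3}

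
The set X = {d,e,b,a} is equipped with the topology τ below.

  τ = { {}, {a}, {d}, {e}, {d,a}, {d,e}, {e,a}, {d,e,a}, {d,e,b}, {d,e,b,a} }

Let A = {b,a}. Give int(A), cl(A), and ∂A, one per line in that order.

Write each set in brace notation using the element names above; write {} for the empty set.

int(A) = {a}
cl(A)  = {b,a}
∂A     = {b}

U open, U⊆A: {}, {a}. int(A) = ⋃ = {a}
X∖A={d,e}, int(X∖A)={d,e}, hence cl(A)={b,a}
∂A: remove int from cl → {b}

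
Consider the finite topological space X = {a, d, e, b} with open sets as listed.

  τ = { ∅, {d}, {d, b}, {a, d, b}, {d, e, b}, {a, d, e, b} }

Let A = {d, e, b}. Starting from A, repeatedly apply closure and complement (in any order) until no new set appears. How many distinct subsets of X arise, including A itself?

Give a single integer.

4

X∖A={a}, int(X∖A)=∅, hence cl(A)={a, d, e, b}
Orbit (k=closure, c=complement):
  1. A     = {d, e, b}
  2. kA    = {a, d, e, b}
  3. cA    = {a}
  4. ckA   = ∅
(closed under both — stop)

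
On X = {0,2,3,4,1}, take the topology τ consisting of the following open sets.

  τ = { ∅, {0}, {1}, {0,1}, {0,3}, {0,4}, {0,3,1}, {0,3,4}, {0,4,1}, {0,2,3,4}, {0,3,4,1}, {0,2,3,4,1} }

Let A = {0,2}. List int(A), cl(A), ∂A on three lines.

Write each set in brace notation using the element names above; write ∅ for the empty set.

int(A) = {0}
cl(A)  = {0,2,3,4}
∂A     = {2,3,4}

opens ⊆ A: ∅, {0}; union → int = {0}
complement {3,4,1}; its interior {1}; cl(A) = X∖{1} = {0,2,3,4}
boundary = {0,2,3,4} ∖ {0} = {2,3,4}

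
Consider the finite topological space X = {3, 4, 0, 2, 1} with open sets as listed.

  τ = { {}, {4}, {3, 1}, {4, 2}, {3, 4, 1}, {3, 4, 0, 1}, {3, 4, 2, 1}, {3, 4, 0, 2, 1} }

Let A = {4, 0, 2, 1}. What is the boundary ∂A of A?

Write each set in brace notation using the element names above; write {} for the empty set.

{3, 0, 1}

interior: largest open inside A is {4, 2} (from {}, {4}, {4, 2})
cl via duality: int({3}) = {}, so X∖{} = {3, 4, 0, 2, 1}
cl∖int = {3, 0, 1}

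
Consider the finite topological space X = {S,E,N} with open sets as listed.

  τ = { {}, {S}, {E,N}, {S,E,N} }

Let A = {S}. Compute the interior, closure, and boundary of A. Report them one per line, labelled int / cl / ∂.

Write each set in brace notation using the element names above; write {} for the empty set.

int(A) = {S}
cl(A)  = {S}
∂A     = {}

interior: largest open inside A is {S} (from {}, {S})
cl via duality: int({E,N}) = {E,N}, so X∖{E,N} = {S}
cl∖int = {}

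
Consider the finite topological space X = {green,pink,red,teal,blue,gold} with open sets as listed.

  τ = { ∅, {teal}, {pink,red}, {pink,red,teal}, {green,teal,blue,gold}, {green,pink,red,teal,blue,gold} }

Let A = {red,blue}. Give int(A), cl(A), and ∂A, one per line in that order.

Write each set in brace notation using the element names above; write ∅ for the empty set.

int(A) = ∅
cl(A)  = {green,pink,red,blue,gold}
∂A     = {green,pink,red,blue,gold}

U open, U⊆A: ∅. int(A) = ⋃ = ∅
X∖A={green,pink,teal,gold}, int(X∖A)={teal}, hence cl(A)={green,pink,red,blue,gold}
∂A: remove int from cl → {green,pink,red,blue,gold}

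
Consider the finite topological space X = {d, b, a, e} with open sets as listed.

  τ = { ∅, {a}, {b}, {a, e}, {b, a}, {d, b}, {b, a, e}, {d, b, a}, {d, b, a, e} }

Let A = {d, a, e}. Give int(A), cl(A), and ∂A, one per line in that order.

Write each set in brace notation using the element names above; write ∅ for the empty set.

opens ⊆ A: ∅, {a}, {a, e}; union → int = {a, e}
complement {b}; its interior {b}; cl(A) = X∖{b} = {d, a, e}
boundary = {d, a, e} ∖ {a, e} = {d}

int(A) = {a, e}
cl(A)  = {d, a, e}
∂A     = {d}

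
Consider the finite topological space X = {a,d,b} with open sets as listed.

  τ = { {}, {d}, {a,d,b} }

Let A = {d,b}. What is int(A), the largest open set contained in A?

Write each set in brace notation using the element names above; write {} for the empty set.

U open, U⊆A: {}, {d}. int(A) = ⋃ = {d}

{d}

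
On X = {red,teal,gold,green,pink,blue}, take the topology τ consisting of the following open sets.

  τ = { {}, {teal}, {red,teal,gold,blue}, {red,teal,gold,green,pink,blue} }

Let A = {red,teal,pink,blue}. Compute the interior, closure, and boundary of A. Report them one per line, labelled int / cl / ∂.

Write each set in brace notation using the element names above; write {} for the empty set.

int(A) = {teal}
cl(A)  = {red,teal,gold,green,pink,blue}
∂A     = {red,gold,green,pink,blue}

opens ⊆ A: {}, {teal}; union → int = {teal}
complement {gold,green}; its interior {}; cl(A) = X∖{} = {red,teal,gold,green,pink,blue}
boundary = {red,teal,gold,green,pink,blue} ∖ {teal} = {red,gold,green,pink,blue}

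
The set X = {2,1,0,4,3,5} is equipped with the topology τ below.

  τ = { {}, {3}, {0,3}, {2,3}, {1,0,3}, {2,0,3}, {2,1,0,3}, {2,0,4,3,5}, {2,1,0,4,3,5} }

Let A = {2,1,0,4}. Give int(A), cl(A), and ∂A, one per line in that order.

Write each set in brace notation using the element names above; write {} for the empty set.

int(A) = {}
cl(A)  = {2,1,0,4,5}
∂A     = {2,1,0,4,5}

opens ⊆ A: {}; union → int = {}
complement {3,5}; its interior {3}; cl(A) = X∖{3} = {2,1,0,4,5}
boundary = {2,1,0,4,5} ∖ {} = {2,1,0,4,5}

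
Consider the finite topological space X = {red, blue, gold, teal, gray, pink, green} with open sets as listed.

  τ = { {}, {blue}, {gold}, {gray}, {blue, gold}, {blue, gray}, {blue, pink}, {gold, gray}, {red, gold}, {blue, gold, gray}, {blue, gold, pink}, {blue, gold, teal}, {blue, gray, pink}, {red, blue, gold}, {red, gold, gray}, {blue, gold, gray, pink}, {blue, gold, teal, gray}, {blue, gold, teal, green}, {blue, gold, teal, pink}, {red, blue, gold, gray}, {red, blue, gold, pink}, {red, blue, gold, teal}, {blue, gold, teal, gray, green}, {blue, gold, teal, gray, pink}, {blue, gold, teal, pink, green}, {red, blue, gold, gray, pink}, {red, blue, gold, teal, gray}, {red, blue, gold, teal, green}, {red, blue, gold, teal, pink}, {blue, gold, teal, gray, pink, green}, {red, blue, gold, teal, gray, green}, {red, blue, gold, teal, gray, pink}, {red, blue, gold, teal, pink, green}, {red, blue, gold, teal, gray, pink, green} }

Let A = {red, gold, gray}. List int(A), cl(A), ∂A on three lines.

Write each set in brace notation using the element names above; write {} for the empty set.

interior: largest open inside A is {red, gold, gray} (from {}, {gold}, {gray}, {red, gold}, {gold, gray}, {red, gold, gray})
cl via duality: int({blue, teal, pink, green}) = {blue, pink}, so X∖{blue, pink} = {red, gold, teal, gray, green}
cl∖int = {teal, green}

int(A) = {red, gold, gray}
cl(A)  = {red, gold, teal, gray, green}
∂A     = {teal, green}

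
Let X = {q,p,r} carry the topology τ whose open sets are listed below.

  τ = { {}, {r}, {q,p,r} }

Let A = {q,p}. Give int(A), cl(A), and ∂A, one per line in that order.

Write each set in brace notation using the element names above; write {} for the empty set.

U open, U⊆A: {}. int(A) = ⋃ = {}
X∖A={r}, int(X∖A)={r}, hence cl(A)={q,p}
∂A: remove int from cl → {q,p}

int(A) = {}
cl(A)  = {q,p}
∂A     = {q,p}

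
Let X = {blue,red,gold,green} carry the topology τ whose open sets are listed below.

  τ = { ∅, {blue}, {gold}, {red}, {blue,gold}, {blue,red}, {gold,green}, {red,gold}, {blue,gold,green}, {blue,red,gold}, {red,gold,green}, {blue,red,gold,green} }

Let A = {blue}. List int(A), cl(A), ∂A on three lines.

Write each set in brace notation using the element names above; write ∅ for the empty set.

int(A) = {blue}
cl(A)  = {blue}
∂A     = ∅

open subsets of A: ∅, {blue}; so int(A) = {blue}
closure: X∖int(X∖A) = X∖{red,gold,green} = {blue}
∂A = {blue} minus {blue} = ∅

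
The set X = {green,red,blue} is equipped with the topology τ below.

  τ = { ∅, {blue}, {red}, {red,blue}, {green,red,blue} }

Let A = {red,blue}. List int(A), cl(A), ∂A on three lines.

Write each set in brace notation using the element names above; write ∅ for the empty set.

int(A) = {red,blue}
cl(A)  = {green,red,blue}
∂A     = {green}

open subsets of A: ∅, {red}, {blue}, {red,blue}; so int(A) = {red,blue}
closure: X∖int(X∖A) = X∖∅ = {green,red,blue}
∂A = {green,red,blue} minus {red,blue} = {green}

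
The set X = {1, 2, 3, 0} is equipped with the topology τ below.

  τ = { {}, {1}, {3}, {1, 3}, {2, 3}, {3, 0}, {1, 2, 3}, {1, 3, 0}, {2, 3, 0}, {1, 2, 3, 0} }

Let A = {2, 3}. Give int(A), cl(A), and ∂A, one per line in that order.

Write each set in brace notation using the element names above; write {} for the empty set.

int(A) = {2, 3}
cl(A)  = {2, 3, 0}
∂A     = {0}

opens ⊆ A: {}, {3}, {2, 3}; union → int = {2, 3}
complement {1, 0}; its interior {1}; cl(A) = X∖{1} = {2, 3, 0}
boundary = {2, 3, 0} ∖ {2, 3} = {0}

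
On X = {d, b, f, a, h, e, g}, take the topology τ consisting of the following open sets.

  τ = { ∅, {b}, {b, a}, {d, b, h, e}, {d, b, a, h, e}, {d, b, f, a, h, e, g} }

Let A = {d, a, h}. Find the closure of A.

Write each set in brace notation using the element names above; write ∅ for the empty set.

{d, f, a, h, e, g}

X∖A={b, f, e, g}, int(X∖A)={b}, hence cl(A)={d, f, a, h, e, g}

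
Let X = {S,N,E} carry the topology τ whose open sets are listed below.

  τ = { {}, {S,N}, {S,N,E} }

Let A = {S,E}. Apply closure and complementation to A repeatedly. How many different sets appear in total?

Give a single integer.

cl via duality: int({N}) = {}, so X∖{} = {S,N,E}
Write k for closure, c for complement:
  1. A     = {S,E}
  2. kA    = {S,N,E}
  3. cA    = {N}
  4. ckA   = {}
applying k or c yields no new set

4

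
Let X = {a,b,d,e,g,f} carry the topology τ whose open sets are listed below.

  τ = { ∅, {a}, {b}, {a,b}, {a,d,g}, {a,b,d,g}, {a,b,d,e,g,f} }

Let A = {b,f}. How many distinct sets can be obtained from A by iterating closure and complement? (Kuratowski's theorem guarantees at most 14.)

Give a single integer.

closure: X∖int(X∖A) = X∖{a,d,g} = {b,e,f}
Let k=closure and c=complement:
  1. A     = {b,f}
  2. kA    = {b,e,f}
  3. cA    = {a,d,e,g}
  4. ckA   = {a,d,g}
  5. kcA   = {a,d,e,g,f}
  6. ckcA  = {b}
— saturated at 6

6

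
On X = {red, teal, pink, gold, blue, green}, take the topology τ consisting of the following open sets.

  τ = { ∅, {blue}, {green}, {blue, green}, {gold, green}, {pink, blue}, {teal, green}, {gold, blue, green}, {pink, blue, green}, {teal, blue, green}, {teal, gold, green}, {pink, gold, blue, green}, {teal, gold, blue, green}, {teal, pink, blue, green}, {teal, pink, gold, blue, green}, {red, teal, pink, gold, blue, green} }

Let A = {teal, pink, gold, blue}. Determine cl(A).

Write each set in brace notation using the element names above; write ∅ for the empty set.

cl via duality: int({red, green}) = {green}, so X∖{green} = {red, teal, pink, gold, blue}

{red, teal, pink, gold, blue}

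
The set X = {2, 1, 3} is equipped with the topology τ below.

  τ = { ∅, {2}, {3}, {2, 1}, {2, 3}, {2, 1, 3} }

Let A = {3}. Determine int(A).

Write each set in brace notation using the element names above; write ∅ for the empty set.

{3}

open subsets of A: ∅, {3}; so int(A) = {3}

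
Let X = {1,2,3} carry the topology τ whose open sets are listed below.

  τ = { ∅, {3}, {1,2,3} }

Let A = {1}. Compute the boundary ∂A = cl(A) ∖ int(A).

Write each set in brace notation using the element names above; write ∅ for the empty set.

opens ⊆ A: ∅; union → int = ∅
complement {2,3}; its interior {3}; cl(A) = X∖{3} = {1,2}
boundary = {1,2} ∖ ∅ = {1,2}

{1,2}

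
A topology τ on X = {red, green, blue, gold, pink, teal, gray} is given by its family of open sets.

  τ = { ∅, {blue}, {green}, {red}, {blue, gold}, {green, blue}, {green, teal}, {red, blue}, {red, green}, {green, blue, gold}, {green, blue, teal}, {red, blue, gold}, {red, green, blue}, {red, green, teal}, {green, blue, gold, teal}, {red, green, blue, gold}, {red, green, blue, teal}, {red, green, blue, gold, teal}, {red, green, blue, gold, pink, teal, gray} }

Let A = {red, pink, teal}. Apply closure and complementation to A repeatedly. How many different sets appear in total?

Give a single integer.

8

X∖A={green, blue, gold, gray}, int(X∖A)={green, blue, gold}, hence cl(A)={red, pink, teal, gray}
Orbit (k=closure, c=complement):
  1. A     = {red, pink, teal}
  2. kA    = {red, pink, teal, gray}
  3. cA    = {green, blue, gold, gray}
  4. ckA   = {green, blue, gold}
  5. kcA   = {green, blue, gold, pink, teal, gray}
  6. ckcA  = {red}
  7. kckcA = {red, pink, gray}
  8. ckckcA = {green, blue, gold, teal}
(closed under both — stop)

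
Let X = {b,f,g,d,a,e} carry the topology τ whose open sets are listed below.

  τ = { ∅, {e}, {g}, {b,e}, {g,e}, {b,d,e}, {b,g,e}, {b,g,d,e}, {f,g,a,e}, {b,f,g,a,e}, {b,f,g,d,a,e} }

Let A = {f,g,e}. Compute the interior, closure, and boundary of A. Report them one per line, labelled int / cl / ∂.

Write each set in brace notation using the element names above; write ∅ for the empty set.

opens ⊆ A: ∅, {e}, {g}, {g,e}; union → int = {g,e}
complement {b,d,a}; its interior ∅; cl(A) = X∖∅ = {b,f,g,d,a,e}
boundary = {b,f,g,d,a,e} ∖ {g,e} = {b,f,d,a}

int(A) = {g,e}
cl(A)  = {b,f,g,d,a,e}
∂A     = {b,f,d,a}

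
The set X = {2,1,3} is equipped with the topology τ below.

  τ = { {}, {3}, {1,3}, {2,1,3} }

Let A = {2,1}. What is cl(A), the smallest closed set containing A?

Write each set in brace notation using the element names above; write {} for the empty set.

X∖A={3}, int(X∖A)={3}, hence cl(A)={2,1}

{2,1}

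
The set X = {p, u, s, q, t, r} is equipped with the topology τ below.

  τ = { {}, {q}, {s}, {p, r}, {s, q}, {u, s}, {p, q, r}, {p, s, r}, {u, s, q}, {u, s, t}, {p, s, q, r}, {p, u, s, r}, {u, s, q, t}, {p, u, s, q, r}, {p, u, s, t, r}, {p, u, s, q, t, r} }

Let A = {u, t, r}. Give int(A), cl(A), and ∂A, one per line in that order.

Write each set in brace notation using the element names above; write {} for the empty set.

int(A) = {}
cl(A)  = {p, u, t, r}
∂A     = {p, u, t, r}

U open, U⊆A: {}. int(A) = ⋃ = {}
X∖A={p, s, q}, int(X∖A)={s, q}, hence cl(A)={p, u, t, r}
∂A: remove int from cl → {p, u, t, r}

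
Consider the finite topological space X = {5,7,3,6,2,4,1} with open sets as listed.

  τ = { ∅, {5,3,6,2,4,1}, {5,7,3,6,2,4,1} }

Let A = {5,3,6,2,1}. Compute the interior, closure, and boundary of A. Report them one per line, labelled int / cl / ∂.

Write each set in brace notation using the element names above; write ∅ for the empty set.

open subsets of A: ∅; so int(A) = ∅
closure: X∖int(X∖A) = X∖∅ = {5,7,3,6,2,4,1}
∂A = {5,7,3,6,2,4,1} minus ∅ = {5,7,3,6,2,4,1}

int(A) = ∅
cl(A)  = {5,7,3,6,2,4,1}
∂A     = {5,7,3,6,2,4,1}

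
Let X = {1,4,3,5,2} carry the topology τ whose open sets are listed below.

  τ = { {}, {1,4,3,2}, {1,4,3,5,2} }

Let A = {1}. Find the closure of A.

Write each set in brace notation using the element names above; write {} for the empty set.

X∖A={4,3,5,2}, int(X∖A)={}, hence cl(A)={1,4,3,5,2}

{1,4,3,5,2}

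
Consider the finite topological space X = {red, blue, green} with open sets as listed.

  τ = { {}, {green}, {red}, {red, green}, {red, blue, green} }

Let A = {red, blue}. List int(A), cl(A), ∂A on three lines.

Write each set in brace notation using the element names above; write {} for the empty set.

int(A) = {red}
cl(A)  = {red, blue}
∂A     = {blue}

open subsets of A: {}, {red}; so int(A) = {red}
closure: X∖int(X∖A) = X∖{green} = {red, blue}
∂A = {red, blue} minus {red} = {blue}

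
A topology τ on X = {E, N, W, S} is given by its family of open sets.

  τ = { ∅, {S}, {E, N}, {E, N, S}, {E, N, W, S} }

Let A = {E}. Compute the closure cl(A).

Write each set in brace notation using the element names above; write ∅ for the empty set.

{E, N, W}

X∖A={N, W, S}, int(X∖A)={S}, hence cl(A)={E, N, W}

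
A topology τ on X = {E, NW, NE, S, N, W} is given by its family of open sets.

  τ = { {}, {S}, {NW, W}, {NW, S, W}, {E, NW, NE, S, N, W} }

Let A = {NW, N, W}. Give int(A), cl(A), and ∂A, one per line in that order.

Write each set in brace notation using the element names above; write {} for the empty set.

interior: largest open inside A is {NW, W} (from {}, {NW, W})
cl via duality: int({E, NE, S}) = {S}, so X∖{S} = {E, NW, NE, N, W}
cl∖int = {E, NE, N}

int(A) = {NW, W}
cl(A)  = {E, NW, NE, N, W}
∂A     = {E, NE, N}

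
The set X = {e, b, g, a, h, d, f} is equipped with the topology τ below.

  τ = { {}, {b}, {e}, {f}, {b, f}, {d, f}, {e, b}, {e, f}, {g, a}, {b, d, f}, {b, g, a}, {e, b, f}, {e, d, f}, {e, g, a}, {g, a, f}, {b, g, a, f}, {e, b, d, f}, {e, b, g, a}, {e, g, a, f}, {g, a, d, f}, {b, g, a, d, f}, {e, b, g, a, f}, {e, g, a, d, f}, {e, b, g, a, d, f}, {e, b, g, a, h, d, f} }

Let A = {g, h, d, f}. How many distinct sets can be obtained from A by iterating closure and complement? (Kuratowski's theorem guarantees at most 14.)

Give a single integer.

X∖A={e, b, a}, int(X∖A)={e, b}, hence cl(A)={g, a, h, d, f}
Orbit (k=closure, c=complement):
  1. A     = {g, h, d, f}
  2. kA    = {g, a, h, d, f}
  3. cA    = {e, b, a}
  4. ckA   = {e, b}
  5. kcA   = {e, b, g, a, h}
  6. kckA  = {e, b, h}
  7. ckcA  = {d, f}
  8. ckckA = {g, a, d, f}
  9. kckcA = {h, d, f}
  10. ckckcA = {e, b, g, a}
(closed under both — stop)

10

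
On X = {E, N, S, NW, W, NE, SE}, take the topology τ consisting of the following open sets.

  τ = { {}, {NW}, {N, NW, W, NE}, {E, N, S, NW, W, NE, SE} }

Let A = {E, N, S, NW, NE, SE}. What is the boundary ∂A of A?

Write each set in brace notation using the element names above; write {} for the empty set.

U open, U⊆A: {}, {NW}. int(A) = ⋃ = {NW}
X∖A={W}, int(X∖A)={}, hence cl(A)={E, N, S, NW, W, NE, SE}
∂A: remove int from cl → {E, N, S, W, NE, SE}

{E, N, S, W, NE, SE}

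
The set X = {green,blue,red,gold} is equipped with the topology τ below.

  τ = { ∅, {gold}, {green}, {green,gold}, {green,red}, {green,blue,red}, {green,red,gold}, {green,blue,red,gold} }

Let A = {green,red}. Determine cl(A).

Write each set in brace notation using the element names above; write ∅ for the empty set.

{green,blue,red}

X∖A={blue,gold}, int(X∖A)={gold}, hence cl(A)={green,blue,red}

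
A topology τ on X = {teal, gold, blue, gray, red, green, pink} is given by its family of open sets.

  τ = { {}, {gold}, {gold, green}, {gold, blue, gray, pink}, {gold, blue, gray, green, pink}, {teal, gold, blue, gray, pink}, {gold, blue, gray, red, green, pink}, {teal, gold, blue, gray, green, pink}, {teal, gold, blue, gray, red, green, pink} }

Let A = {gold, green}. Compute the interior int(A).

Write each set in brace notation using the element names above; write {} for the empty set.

U open, U⊆A: {}, {gold}, {gold, green}. int(A) = ⋃ = {gold, green}

{gold, green}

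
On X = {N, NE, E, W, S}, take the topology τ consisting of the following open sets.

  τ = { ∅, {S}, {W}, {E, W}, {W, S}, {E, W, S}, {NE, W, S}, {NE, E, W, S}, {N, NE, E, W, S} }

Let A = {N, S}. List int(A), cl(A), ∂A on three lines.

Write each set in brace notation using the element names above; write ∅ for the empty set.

int(A) = {S}
cl(A)  = {N, NE, S}
∂A     = {N, NE}

interior: largest open inside A is {S} (from ∅, {S})
cl via duality: int({NE, E, W}) = {E, W}, so X∖{E, W} = {N, NE, S}
cl∖int = {N, NE}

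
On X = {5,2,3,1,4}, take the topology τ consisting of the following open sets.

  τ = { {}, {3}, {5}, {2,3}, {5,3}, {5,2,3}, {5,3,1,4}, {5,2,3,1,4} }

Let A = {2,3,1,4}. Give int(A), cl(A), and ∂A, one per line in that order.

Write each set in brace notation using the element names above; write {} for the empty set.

open subsets of A: {}, {3}, {2,3}; so int(A) = {2,3}
closure: X∖int(X∖A) = X∖{5} = {2,3,1,4}
∂A = {2,3,1,4} minus {2,3} = {1,4}

int(A) = {2,3}
cl(A)  = {2,3,1,4}
∂A     = {1,4}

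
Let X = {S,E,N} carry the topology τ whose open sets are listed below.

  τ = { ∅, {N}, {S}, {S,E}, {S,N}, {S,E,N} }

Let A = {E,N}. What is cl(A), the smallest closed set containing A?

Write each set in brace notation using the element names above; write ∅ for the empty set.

{E,N}

closure: X∖int(X∖A) = X∖{S} = {E,N}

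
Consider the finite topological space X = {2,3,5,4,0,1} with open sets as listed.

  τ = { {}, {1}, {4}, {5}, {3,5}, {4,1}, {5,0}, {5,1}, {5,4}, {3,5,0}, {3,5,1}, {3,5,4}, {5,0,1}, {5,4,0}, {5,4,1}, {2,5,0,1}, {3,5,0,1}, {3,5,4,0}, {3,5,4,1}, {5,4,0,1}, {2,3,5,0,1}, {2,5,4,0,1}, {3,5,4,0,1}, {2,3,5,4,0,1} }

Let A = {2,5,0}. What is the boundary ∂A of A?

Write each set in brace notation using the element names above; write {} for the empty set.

open subsets of A: {}, {5}, {5,0}; so int(A) = {5,0}
closure: X∖int(X∖A) = X∖{4,1} = {2,3,5,0}
∂A = {2,3,5,0} minus {5,0} = {2,3}

{2,3}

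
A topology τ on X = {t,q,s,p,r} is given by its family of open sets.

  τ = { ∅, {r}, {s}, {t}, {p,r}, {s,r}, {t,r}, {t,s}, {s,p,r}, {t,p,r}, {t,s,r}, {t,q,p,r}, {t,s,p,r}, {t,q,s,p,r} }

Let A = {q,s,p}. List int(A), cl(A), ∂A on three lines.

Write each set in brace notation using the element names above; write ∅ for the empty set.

U open, U⊆A: ∅, {s}. int(A) = ⋃ = {s}
X∖A={t,r}, int(X∖A)={t,r}, hence cl(A)={q,s,p}
∂A: remove int from cl → {q,p}

int(A) = {s}
cl(A)  = {q,s,p}
∂A     = {q,p}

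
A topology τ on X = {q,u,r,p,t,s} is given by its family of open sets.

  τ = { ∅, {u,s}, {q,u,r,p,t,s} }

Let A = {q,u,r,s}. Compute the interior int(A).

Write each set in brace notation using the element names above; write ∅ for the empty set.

{u,s}

opens ⊆ A: ∅, {u,s}; union → int = {u,s}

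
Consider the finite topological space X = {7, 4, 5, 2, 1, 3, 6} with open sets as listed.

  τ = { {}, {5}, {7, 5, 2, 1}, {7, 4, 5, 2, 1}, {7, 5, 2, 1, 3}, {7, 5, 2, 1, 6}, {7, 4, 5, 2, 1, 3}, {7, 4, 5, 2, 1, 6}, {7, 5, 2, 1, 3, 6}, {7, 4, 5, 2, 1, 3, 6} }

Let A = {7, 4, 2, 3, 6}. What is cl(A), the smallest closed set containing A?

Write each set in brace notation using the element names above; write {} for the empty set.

closure: X∖int(X∖A) = X∖{5} = {7, 4, 2, 1, 3, 6}

{7, 4, 2, 1, 3, 6}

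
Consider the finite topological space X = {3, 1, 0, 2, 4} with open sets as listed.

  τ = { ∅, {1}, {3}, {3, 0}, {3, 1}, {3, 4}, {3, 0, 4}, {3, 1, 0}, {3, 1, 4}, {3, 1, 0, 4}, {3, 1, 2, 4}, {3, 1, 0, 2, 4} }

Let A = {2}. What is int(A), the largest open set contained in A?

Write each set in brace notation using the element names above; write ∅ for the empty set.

∅

opens ⊆ A: ∅; union → int = ∅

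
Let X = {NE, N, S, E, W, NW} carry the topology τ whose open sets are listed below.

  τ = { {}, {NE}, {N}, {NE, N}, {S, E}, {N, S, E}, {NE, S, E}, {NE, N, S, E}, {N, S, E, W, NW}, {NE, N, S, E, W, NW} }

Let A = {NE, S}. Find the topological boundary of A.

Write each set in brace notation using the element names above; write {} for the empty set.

opens ⊆ A: {}, {NE}; union → int = {NE}
complement {N, E, W, NW}; its interior {N}; cl(A) = X∖{N} = {NE, S, E, W, NW}
boundary = {NE, S, E, W, NW} ∖ {NE} = {S, E, W, NW}

{S, E, W, NW}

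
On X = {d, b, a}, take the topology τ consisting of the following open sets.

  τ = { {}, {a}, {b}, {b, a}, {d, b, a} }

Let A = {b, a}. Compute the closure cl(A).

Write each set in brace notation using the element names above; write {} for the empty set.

{d, b, a}

closure: X∖int(X∖A) = X∖{} = {d, b, a}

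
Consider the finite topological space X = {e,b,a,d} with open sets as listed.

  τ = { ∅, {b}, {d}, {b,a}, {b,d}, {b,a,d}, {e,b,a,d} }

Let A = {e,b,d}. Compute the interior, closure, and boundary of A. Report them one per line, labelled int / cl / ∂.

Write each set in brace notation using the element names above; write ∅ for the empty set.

opens ⊆ A: ∅, {d}, {b}, {b,d}; union → int = {b,d}
complement {a}; its interior ∅; cl(A) = X∖∅ = {e,b,a,d}
boundary = {e,b,a,d} ∖ {b,d} = {e,a}

int(A) = {b,d}
cl(A)  = {e,b,a,d}
∂A     = {e,a}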